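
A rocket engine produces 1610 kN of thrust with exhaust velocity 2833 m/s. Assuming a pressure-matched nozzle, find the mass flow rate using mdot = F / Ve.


mdot = F / Ve = 1610000 / 2833 = 568.3 kg/s

568.3 kg/s


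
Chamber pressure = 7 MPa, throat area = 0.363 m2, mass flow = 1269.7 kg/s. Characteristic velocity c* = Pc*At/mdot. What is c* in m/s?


c* = 7e6 * 0.363 / 1269.7 = 2001 m/s

2001 m/s


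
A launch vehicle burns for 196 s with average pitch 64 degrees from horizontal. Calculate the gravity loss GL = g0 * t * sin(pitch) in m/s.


GL = 9.81 * 196 * sin(64 deg) = 1728 m/s

1728 m/s


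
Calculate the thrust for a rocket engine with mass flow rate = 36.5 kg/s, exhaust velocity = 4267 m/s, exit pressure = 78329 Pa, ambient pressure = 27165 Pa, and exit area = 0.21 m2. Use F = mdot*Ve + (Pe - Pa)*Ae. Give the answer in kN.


F = 36.5 * 4267 + (78329 - 27165) * 0.21 = 166490.0 N = 166.5 kN

166.5 kN


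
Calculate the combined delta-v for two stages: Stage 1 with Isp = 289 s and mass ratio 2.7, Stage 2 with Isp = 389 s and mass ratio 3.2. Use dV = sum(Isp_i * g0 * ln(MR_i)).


dV1 = 289 * 9.81 * ln(2.7) = 2816.0 m/s
dV2 = 389 * 9.81 * ln(3.2) = 4438.7 m/s
Total dV = 2816.0 + 4438.7 = 7254.7 m/s ~ 7255 m/s

7255 m/s


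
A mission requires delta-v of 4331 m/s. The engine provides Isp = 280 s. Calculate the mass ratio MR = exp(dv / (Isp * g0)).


Ve = 280 * 9.81 = 2746.8 m/s
MR = exp(4331 / 2746.8) = 4.839

4.839


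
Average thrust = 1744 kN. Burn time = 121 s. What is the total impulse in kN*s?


It = 1744 * 121 = 211024 kN*s

211024 kN*s


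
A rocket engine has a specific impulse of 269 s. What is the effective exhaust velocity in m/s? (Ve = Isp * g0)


Ve = Isp * g0 = 269 * 9.81 = 2638.9 m/s

2638.9 m/s


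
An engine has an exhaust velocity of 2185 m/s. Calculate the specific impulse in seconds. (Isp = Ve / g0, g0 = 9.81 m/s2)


Isp = Ve / g0 = 2185 / 9.81 = 222.7 s

222.7 s


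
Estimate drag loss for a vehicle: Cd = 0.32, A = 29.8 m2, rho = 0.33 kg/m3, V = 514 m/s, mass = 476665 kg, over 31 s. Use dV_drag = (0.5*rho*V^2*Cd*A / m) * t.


D = 0.5 * 0.33 * 514^2 * 0.32 * 29.8 = 415696.55 N
a = 415696.55 / 476665 = 0.8721 m/s2
dV = 0.8721 * 31 = 27.0 m/s

27.0 m/s


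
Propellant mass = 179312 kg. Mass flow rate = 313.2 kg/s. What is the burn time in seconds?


tb = 179312 / 313.2 = 572.5 s

572.5 s


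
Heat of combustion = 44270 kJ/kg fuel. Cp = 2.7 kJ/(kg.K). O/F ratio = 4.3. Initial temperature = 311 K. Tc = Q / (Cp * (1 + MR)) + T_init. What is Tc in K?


Tc = 44270 / (2.7 * (1 + 4.3)) + 311 = 3405 K

3405 K


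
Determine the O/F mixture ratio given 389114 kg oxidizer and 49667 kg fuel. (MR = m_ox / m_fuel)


MR = 389114 / 49667 = 7.83

7.83


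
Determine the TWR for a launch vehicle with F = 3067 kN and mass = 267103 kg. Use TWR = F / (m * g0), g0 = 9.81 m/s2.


TWR = 3067000 / (267103 * 9.81) = 1.17

1.17


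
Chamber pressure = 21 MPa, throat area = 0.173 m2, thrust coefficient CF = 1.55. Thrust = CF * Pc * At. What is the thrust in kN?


F = 1.55 * 21e6 * 0.173 = 5.6312e+06 N = 5631.1 kN

5631.1 kN


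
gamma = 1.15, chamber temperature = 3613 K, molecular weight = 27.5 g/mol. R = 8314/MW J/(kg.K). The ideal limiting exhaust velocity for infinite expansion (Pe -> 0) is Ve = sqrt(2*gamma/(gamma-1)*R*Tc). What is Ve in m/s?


R = 8314 / 27.5 = 302.33 J/(kg.K)
Ve = sqrt(2 * 1.15 / (1.15 - 1) * 302.33 * 3613) = 4093 m/s

4093 m/s


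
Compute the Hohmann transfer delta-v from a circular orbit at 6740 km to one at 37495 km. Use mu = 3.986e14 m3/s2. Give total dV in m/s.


V1 = sqrt(mu/r1) = 7690.22 m/s
dV1 = V1*(sqrt(2*r2/(r1+r2)) - 1) = 2322.62 m/s
V2 = sqrt(mu/r2) = 3260.48 m/s
dV2 = V2*(1 - sqrt(2*r1/(r1+r2))) = 1460.6 m/s
Total dV = 3783 m/s

3783 m/s


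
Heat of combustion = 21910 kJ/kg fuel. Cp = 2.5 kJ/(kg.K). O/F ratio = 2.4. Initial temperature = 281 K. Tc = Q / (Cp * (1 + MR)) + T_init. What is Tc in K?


Tc = 21910 / (2.5 * (1 + 2.4)) + 281 = 2859 K

2859 K


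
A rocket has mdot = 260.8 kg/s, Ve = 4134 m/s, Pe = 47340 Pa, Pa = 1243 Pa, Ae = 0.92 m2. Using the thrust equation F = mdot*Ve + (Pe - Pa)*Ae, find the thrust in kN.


F = 260.8 * 4134 + (47340 - 1243) * 0.92 = 1.1206e+06 N = 1120.6 kN

1120.6 kN


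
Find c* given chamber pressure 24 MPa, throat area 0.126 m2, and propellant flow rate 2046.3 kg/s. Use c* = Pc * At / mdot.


c* = 24e6 * 0.126 / 2046.3 = 1478 m/s

1478 m/s


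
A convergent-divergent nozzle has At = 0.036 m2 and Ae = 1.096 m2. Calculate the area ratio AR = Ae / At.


AR = 1.096 / 0.036 = 30.4

30.4


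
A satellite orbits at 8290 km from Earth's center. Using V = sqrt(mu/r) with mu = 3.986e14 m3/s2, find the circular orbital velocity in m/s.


V = sqrt(3.986e14 / 8290000) = 6934 m/s

6934 m/s


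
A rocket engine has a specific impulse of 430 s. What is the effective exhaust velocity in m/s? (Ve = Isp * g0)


Ve = Isp * g0 = 430 * 9.81 = 4218.3 m/s

4218.3 m/s


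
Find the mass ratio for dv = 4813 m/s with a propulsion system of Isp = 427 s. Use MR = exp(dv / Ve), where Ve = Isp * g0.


Ve = 427 * 9.81 = 4188.87 m/s
MR = exp(4813 / 4188.87) = 3.155

3.155


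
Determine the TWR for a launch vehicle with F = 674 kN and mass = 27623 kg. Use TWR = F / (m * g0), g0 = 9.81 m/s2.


TWR = 674000 / (27623 * 9.81) = 2.49

2.49


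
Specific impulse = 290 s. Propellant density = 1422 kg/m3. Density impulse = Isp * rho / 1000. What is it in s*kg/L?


rho*Isp = 290 * 1422 / 1000 = 412 s*kg/L

412 s*kg/L


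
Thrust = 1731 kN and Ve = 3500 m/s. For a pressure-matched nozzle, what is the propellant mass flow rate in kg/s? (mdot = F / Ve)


mdot = F / Ve = 1731000 / 3500 = 494.6 kg/s

494.6 kg/s


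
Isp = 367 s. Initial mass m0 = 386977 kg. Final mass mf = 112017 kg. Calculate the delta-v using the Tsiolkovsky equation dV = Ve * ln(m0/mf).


Ve = 367 * 9.81 = 3600.27 m/s
dV = 3600.27 * ln(386977/112017) = 4463 m/s

4463 m/s


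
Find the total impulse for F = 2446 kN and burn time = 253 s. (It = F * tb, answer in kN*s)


It = 2446 * 253 = 618838 kN*s

618838 kN*s


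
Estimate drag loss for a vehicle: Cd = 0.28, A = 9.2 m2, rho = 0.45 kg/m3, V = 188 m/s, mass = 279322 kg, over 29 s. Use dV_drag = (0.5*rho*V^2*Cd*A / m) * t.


D = 0.5 * 0.45 * 188^2 * 0.28 * 9.2 = 20485.38 N
a = 20485.38 / 279322 = 0.0733 m/s2
dV = 0.0733 * 29 = 2.1 m/s

2.1 m/s


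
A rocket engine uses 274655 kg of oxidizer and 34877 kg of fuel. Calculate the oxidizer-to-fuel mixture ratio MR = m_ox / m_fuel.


MR = 274655 / 34877 = 7.87

7.87


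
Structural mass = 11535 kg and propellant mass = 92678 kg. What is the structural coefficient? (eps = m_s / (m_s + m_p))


eps = 11535 / (11535 + 92678) = 0.1107

0.1107


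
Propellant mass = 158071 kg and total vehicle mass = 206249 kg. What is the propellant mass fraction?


PMF = 158071 / 206249 = 0.766

0.766


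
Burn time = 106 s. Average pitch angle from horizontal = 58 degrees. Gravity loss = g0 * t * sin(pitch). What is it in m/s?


GL = 9.81 * 106 * sin(58 deg) = 882 m/s

882 m/s


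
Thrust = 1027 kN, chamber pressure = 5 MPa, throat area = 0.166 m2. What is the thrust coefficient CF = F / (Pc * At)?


CF = 1027000 / (5e6 * 0.166) = 1.24

1.24


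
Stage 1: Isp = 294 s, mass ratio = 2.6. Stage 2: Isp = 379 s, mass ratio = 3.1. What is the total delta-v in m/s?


dV1 = 294 * 9.81 * ln(2.6) = 2755.8 m/s
dV2 = 379 * 9.81 * ln(3.1) = 4206.5 m/s
Total dV = 2755.8 + 4206.5 = 6962.3 m/s ~ 6962 m/s

6962 m/s


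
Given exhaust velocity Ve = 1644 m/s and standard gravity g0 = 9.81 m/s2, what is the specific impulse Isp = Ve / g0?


Isp = Ve / g0 = 1644 / 9.81 = 167.6 s

167.6 s


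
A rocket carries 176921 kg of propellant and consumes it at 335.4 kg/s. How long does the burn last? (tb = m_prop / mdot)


tb = 176921 / 335.4 = 527.5 s

527.5 s


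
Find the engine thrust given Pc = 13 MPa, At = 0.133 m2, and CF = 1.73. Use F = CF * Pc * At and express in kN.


F = 1.73 * 13e6 * 0.133 = 2.9912e+06 N = 2991.2 kN

2991.2 kN


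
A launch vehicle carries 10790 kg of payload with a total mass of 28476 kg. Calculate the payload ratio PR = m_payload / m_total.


PR = 10790 / 28476 = 0.3789

0.3789


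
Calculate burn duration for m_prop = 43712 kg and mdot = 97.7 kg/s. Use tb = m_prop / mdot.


tb = 43712 / 97.7 = 447.4 s

447.4 s


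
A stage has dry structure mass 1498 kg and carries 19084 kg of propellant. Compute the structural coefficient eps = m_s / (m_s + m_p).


eps = 1498 / (1498 + 19084) = 0.0728

0.0728


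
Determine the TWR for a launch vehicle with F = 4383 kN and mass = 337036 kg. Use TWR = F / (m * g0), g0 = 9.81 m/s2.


TWR = 4383000 / (337036 * 9.81) = 1.33

1.33


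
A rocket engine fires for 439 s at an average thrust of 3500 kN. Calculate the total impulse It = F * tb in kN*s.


It = 3500 * 439 = 1536500 kN*s

1536500 kN*s


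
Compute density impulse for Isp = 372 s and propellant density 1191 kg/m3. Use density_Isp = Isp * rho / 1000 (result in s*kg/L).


rho*Isp = 372 * 1191 / 1000 = 443 s*kg/L

443 s*kg/L


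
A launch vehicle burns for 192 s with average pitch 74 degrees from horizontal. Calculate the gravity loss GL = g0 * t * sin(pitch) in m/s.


GL = 9.81 * 192 * sin(74 deg) = 1811 m/s

1811 m/s


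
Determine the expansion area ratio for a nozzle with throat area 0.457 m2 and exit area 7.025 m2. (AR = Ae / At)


AR = 7.025 / 0.457 = 15.4

15.4


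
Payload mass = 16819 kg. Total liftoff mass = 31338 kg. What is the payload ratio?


PR = 16819 / 31338 = 0.5367

0.5367


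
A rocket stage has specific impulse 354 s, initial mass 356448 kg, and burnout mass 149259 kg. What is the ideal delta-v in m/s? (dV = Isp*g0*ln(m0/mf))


Ve = 354 * 9.81 = 3472.74 m/s
dV = 3472.74 * ln(356448/149259) = 3023 m/s

3023 m/s


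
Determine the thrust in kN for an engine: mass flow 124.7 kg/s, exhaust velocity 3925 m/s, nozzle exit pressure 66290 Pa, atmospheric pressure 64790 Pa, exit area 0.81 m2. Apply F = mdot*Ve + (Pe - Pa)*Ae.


F = 124.7 * 3925 + (66290 - 64790) * 0.81 = 490662.0 N = 490.7 kN

490.7 kN


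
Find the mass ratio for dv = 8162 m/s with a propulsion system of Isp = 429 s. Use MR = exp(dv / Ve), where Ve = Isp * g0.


Ve = 429 * 9.81 = 4208.49 m/s
MR = exp(8162 / 4208.49) = 6.955

6.955


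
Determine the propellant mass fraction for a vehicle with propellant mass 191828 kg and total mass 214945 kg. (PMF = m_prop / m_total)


PMF = 191828 / 214945 = 0.892

0.892


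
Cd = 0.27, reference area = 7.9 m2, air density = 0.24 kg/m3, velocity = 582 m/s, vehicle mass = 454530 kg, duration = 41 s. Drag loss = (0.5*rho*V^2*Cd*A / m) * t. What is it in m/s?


D = 0.5 * 0.24 * 582^2 * 0.27 * 7.9 = 86699.8 N
a = 86699.8 / 454530 = 0.1907 m/s2
dV = 0.1907 * 41 = 7.8 m/s

7.8 m/s


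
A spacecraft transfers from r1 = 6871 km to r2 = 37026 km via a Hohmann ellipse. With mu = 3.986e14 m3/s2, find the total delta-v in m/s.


V1 = sqrt(mu/r1) = 7616.56 m/s
dV1 = V1*(sqrt(2*r2/(r1+r2)) - 1) = 2276.03 m/s
V2 = sqrt(mu/r2) = 3281.07 m/s
dV2 = V2*(1 - sqrt(2*r1/(r1+r2))) = 1445.28 m/s
Total dV = 3721 m/s

3721 m/s


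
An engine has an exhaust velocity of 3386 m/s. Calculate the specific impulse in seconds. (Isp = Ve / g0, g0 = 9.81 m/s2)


Isp = Ve / g0 = 3386 / 9.81 = 345.2 s

345.2 s


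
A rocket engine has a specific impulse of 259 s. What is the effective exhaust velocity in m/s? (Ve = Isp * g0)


Ve = Isp * g0 = 259 * 9.81 = 2540.8 m/s

2540.8 m/s


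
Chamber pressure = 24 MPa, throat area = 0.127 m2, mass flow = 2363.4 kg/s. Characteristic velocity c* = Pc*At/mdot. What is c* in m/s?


c* = 24e6 * 0.127 / 2363.4 = 1290 m/s

1290 m/s


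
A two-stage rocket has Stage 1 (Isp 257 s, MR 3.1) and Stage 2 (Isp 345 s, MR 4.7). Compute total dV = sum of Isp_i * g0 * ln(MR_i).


dV1 = 257 * 9.81 * ln(3.1) = 2852.5 m/s
dV2 = 345 * 9.81 * ln(4.7) = 5237.6 m/s
Total dV = 2852.5 + 5237.6 = 8090.1 m/s ~ 8090 m/s

8090 m/s


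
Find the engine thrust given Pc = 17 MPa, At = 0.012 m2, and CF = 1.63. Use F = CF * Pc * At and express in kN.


F = 1.63 * 17e6 * 0.012 = 332520.0 N = 332.5 kN

332.5 kN


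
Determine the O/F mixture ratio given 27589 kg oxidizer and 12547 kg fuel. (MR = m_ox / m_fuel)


MR = 27589 / 12547 = 2.2

2.2


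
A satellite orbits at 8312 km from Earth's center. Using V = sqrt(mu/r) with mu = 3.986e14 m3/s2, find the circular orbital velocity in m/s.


V = sqrt(3.986e14 / 8312000) = 6925 m/s

6925 m/s


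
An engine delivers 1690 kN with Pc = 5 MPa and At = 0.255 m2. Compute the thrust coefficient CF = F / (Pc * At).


CF = 1690000 / (5e6 * 0.255) = 1.33

1.33


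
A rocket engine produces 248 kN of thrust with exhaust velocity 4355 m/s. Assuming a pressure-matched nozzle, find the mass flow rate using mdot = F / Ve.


mdot = F / Ve = 248000 / 4355 = 56.9 kg/s

56.9 kg/s


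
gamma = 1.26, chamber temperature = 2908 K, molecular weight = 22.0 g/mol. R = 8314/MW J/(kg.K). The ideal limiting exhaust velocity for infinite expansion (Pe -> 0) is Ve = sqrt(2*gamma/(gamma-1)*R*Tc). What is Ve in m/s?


R = 8314 / 22.0 = 377.91 J/(kg.K)
Ve = sqrt(2 * 1.26 / (1.26 - 1) * 377.91 * 2908) = 3264 m/s

3264 m/s


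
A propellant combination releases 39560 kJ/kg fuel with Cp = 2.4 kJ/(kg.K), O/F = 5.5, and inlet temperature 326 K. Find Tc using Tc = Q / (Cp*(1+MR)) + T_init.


Tc = 39560 / (2.4 * (1 + 5.5)) + 326 = 2862 K

2862 K


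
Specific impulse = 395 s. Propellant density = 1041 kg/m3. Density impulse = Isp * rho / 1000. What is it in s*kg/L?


rho*Isp = 395 * 1041 / 1000 = 411 s*kg/L

411 s*kg/L


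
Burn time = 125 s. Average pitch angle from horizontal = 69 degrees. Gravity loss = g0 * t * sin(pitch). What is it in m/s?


GL = 9.81 * 125 * sin(69 deg) = 1145 m/s

1145 m/s


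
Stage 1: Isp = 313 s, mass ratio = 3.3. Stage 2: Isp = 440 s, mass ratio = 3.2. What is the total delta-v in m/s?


dV1 = 313 * 9.81 * ln(3.3) = 3666.0 m/s
dV2 = 440 * 9.81 * ln(3.2) = 5020.6 m/s
Total dV = 3666.0 + 5020.6 = 8686.6 m/s ~ 8687 m/s

8687 m/s


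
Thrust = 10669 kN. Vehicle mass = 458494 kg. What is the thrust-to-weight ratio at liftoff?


TWR = 10669000 / (458494 * 9.81) = 2.37

2.37


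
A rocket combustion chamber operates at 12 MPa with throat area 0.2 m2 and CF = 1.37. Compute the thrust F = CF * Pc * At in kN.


F = 1.37 * 12e6 * 0.2 = 3.2880e+06 N = 3288.0 kN

3288.0 kN


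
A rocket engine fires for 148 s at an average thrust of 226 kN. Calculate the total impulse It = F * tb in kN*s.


It = 226 * 148 = 33448 kN*s

33448 kN*s


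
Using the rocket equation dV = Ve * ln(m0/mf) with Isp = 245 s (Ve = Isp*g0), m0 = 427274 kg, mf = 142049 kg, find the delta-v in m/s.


Ve = 245 * 9.81 = 2403.45 m/s
dV = 2403.45 * ln(427274/142049) = 2647 m/s

2647 m/s


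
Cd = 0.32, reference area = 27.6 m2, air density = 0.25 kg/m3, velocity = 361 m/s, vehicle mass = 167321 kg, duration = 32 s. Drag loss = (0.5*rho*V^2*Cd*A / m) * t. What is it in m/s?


D = 0.5 * 0.25 * 361^2 * 0.32 * 27.6 = 143874.38 N
a = 143874.38 / 167321 = 0.8599 m/s2
dV = 0.8599 * 32 = 27.5 m/s

27.5 m/s


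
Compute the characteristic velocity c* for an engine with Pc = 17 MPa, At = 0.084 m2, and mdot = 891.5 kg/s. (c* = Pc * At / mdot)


c* = 17e6 * 0.084 / 891.5 = 1602 m/s

1602 m/s


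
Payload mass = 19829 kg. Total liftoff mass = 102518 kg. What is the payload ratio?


PR = 19829 / 102518 = 0.1934

0.1934


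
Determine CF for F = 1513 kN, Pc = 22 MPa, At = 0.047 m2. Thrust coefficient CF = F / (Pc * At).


CF = 1513000 / (22e6 * 0.047) = 1.46

1.46


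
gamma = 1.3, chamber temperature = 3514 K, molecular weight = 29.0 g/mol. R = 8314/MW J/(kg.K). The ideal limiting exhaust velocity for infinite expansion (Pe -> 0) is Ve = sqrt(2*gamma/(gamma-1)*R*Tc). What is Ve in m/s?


R = 8314 / 29.0 = 286.69 J/(kg.K)
Ve = sqrt(2 * 1.3 / (1.3 - 1) * 286.69 * 3514) = 2955 m/s

2955 m/s


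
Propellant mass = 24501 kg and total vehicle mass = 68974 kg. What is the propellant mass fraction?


PMF = 24501 / 68974 = 0.355

0.355


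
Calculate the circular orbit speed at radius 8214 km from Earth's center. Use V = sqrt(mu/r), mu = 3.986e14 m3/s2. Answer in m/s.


V = sqrt(3.986e14 / 8214000) = 6966 m/s

6966 m/s


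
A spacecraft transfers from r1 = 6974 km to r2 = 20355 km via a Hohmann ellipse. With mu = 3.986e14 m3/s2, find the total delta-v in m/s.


V1 = sqrt(mu/r1) = 7560.1 m/s
dV1 = V1*(sqrt(2*r2/(r1+r2)) - 1) = 1667.02 m/s
V2 = sqrt(mu/r2) = 4425.2 m/s
dV2 = V2*(1 - sqrt(2*r1/(r1+r2))) = 1263.82 m/s
Total dV = 2931 m/s

2931 m/s


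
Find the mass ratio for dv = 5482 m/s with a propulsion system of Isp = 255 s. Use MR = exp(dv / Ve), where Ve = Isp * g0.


Ve = 255 * 9.81 = 2501.55 m/s
MR = exp(5482 / 2501.55) = 8.948

8.948


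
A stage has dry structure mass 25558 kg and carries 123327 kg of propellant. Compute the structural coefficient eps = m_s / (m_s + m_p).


eps = 25558 / (25558 + 123327) = 0.1717

0.1717


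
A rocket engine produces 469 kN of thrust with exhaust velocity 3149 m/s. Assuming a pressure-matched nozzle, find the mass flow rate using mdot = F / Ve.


mdot = F / Ve = 469000 / 3149 = 148.9 kg/s

148.9 kg/s


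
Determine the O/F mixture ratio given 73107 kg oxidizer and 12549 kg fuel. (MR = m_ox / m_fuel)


MR = 73107 / 12549 = 5.83

5.83


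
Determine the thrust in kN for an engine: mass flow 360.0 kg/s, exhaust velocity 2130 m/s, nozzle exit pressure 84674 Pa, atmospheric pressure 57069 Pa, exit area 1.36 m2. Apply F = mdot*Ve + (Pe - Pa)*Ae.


F = 360.0 * 2130 + (84674 - 57069) * 1.36 = 804343.0 N = 804.3 kN

804.3 kN


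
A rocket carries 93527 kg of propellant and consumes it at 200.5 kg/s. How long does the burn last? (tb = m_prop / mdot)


tb = 93527 / 200.5 = 466.5 s

466.5 s


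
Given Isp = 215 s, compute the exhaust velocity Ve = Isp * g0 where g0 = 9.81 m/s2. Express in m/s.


Ve = Isp * g0 = 215 * 9.81 = 2109.2 m/s

2109.2 m/s


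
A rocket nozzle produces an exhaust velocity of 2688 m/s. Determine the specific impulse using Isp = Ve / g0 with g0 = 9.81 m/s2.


Isp = Ve / g0 = 2688 / 9.81 = 274.0 s

274.0 s


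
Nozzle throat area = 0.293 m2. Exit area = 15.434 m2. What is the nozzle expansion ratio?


AR = 15.434 / 0.293 = 52.7

52.7


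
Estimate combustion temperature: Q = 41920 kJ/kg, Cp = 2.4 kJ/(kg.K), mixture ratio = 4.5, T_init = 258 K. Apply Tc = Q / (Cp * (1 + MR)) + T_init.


Tc = 41920 / (2.4 * (1 + 4.5)) + 258 = 3434 K

3434 K


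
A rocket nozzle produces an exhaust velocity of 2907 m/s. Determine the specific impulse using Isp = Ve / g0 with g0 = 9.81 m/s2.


Isp = Ve / g0 = 2907 / 9.81 = 296.3 s

296.3 s


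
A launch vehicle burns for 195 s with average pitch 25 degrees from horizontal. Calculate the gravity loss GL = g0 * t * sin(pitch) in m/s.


GL = 9.81 * 195 * sin(25 deg) = 808 m/s

808 m/s


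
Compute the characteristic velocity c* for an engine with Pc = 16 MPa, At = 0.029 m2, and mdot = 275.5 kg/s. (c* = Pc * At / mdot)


c* = 16e6 * 0.029 / 275.5 = 1684 m/s

1684 m/s


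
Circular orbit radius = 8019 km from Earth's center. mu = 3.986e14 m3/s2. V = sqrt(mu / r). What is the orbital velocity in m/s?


V = sqrt(3.986e14 / 8019000) = 7050 m/s

7050 m/s


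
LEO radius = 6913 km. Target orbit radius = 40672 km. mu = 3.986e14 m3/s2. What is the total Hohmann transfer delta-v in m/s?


V1 = sqrt(mu/r1) = 7593.38 m/s
dV1 = V1*(sqrt(2*r2/(r1+r2)) - 1) = 2334.65 m/s
V2 = sqrt(mu/r2) = 3130.55 m/s
dV2 = V2*(1 - sqrt(2*r1/(r1+r2))) = 1443.09 m/s
Total dV = 3778 m/s

3778 m/s


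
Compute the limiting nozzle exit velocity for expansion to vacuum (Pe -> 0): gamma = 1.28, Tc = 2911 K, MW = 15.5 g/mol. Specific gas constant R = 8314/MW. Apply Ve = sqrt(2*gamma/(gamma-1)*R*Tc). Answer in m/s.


R = 8314 / 15.5 = 536.39 J/(kg.K)
Ve = sqrt(2 * 1.28 / (1.28 - 1) * 536.39 * 2911) = 3778 m/s

3778 m/s


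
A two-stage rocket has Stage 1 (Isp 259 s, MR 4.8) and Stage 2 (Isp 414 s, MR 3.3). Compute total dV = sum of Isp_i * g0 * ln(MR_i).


dV1 = 259 * 9.81 * ln(4.8) = 3985.5 m/s
dV2 = 414 * 9.81 * ln(3.3) = 4848.9 m/s
Total dV = 3985.5 + 4848.9 = 8834.4 m/s ~ 8834 m/s

8834 m/s


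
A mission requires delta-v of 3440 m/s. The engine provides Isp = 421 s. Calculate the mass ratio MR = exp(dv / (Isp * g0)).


Ve = 421 * 9.81 = 4130.01 m/s
MR = exp(3440 / 4130.01) = 2.3

2.3


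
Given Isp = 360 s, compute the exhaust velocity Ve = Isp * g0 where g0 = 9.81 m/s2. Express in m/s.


Ve = Isp * g0 = 360 * 9.81 = 3531.6 m/s

3531.6 m/s


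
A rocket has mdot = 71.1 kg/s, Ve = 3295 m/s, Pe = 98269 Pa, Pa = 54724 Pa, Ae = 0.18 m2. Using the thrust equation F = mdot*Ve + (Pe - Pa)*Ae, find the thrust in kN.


F = 71.1 * 3295 + (98269 - 54724) * 0.18 = 242113.0 N = 242.1 kN

242.1 kN


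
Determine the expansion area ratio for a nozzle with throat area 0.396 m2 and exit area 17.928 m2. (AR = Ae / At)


AR = 17.928 / 0.396 = 45.3

45.3


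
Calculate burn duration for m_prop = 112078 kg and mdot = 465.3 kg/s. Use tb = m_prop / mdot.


tb = 112078 / 465.3 = 240.9 s

240.9 s


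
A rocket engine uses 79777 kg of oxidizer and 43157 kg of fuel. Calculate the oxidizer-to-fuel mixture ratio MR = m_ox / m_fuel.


MR = 79777 / 43157 = 1.85

1.85


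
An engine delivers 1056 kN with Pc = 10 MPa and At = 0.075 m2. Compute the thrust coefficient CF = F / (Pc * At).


CF = 1056000 / (10e6 * 0.075) = 1.41

1.41


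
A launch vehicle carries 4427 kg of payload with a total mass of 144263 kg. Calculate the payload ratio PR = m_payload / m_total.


PR = 4427 / 144263 = 0.0307

0.0307


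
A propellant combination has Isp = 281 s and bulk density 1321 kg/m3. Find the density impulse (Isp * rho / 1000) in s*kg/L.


rho*Isp = 281 * 1321 / 1000 = 371 s*kg/L

371 s*kg/L


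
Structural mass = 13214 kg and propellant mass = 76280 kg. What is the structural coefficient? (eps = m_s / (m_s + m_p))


eps = 13214 / (13214 + 76280) = 0.1477

0.1477


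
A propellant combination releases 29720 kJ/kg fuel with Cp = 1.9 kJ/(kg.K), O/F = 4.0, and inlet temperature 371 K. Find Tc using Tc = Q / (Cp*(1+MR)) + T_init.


Tc = 29720 / (1.9 * (1 + 4.0)) + 371 = 3499 K

3499 K


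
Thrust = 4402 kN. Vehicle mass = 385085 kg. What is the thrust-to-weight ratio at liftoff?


TWR = 4402000 / (385085 * 9.81) = 1.17

1.17


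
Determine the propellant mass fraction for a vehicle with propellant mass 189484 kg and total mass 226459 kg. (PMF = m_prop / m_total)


PMF = 189484 / 226459 = 0.837

0.837


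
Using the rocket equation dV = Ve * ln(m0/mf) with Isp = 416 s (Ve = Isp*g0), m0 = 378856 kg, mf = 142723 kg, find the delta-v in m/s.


Ve = 416 * 9.81 = 4080.96 m/s
dV = 4080.96 * ln(378856/142723) = 3984 m/s

3984 m/s


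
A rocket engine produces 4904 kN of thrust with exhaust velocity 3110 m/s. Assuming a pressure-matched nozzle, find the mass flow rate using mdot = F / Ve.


mdot = F / Ve = 4904000 / 3110 = 1576.8 kg/s

1576.8 kg/s


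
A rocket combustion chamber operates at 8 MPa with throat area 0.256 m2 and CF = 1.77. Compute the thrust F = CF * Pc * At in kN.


F = 1.77 * 8e6 * 0.256 = 3.6250e+06 N = 3625.0 kN

3625.0 kN


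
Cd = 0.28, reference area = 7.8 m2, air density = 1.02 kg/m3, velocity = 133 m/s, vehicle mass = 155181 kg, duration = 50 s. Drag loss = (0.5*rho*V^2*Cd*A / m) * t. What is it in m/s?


D = 0.5 * 1.02 * 133^2 * 0.28 * 7.8 = 19702.72 N
a = 19702.72 / 155181 = 0.127 m/s2
dV = 0.127 * 50 = 6.3 m/s

6.3 m/s


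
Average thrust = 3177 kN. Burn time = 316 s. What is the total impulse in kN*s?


It = 3177 * 316 = 1003932 kN*s

1003932 kN*s


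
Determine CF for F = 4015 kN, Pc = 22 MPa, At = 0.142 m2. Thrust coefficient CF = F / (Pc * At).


CF = 4015000 / (22e6 * 0.142) = 1.29

1.29


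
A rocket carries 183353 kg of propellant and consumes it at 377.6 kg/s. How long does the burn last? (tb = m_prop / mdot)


tb = 183353 / 377.6 = 485.6 s

485.6 s


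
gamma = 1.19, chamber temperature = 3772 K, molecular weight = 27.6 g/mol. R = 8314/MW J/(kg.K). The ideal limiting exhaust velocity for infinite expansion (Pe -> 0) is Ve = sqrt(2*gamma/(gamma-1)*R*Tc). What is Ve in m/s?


R = 8314 / 27.6 = 301.23 J/(kg.K)
Ve = sqrt(2 * 1.19 / (1.19 - 1) * 301.23 * 3772) = 3773 m/s

3773 m/s


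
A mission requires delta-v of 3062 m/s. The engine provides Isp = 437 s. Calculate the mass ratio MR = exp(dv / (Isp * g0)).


Ve = 437 * 9.81 = 4286.97 m/s
MR = exp(3062 / 4286.97) = 2.043

2.043


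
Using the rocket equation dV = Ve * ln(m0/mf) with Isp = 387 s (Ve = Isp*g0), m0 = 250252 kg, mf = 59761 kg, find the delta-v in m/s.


Ve = 387 * 9.81 = 3796.47 m/s
dV = 3796.47 * ln(250252/59761) = 5437 m/s

5437 m/s


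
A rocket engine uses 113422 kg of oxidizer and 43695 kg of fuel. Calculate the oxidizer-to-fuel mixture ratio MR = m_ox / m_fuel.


MR = 113422 / 43695 = 2.6

2.6


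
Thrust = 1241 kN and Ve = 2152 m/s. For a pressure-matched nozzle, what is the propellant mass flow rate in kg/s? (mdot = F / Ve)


mdot = F / Ve = 1241000 / 2152 = 576.7 kg/s

576.7 kg/s


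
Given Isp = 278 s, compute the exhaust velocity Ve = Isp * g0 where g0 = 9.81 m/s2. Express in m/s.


Ve = Isp * g0 = 278 * 9.81 = 2727.2 m/s

2727.2 m/s


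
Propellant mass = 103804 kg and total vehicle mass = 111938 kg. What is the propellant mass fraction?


PMF = 103804 / 111938 = 0.927

0.927


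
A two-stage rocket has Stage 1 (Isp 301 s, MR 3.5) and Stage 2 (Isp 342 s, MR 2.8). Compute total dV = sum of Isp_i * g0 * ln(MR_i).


dV1 = 301 * 9.81 * ln(3.5) = 3699.2 m/s
dV2 = 342 * 9.81 * ln(2.8) = 3454.4 m/s
Total dV = 3699.2 + 3454.4 = 7153.6 m/s ~ 7154 m/s

7154 m/s


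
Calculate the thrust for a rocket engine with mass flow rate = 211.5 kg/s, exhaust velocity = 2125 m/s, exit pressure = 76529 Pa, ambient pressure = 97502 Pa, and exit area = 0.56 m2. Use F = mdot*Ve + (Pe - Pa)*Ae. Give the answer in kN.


F = 211.5 * 2125 + (76529 - 97502) * 0.56 = 437693.0 N = 437.7 kN

437.7 kN


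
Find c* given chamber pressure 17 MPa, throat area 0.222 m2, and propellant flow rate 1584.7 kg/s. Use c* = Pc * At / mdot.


c* = 17e6 * 0.222 / 1584.7 = 2382 m/s

2382 m/s


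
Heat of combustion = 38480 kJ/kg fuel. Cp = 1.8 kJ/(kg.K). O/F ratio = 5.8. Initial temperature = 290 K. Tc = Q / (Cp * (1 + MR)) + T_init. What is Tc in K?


Tc = 38480 / (1.8 * (1 + 5.8)) + 290 = 3434 K

3434 K


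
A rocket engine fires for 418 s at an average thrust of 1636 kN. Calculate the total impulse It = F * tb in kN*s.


It = 1636 * 418 = 683848 kN*s

683848 kN*s


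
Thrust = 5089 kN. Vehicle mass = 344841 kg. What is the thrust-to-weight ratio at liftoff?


TWR = 5089000 / (344841 * 9.81) = 1.5

1.5


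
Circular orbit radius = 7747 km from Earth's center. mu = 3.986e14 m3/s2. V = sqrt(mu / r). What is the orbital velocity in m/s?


V = sqrt(3.986e14 / 7747000) = 7173 m/s

7173 m/s


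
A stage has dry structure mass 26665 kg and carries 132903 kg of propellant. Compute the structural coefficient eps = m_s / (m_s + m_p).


eps = 26665 / (26665 + 132903) = 0.1671

0.1671


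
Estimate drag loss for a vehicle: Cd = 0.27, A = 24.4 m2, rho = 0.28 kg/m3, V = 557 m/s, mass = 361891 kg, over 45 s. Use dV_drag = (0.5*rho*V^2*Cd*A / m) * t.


D = 0.5 * 0.28 * 557^2 * 0.27 * 24.4 = 286148.86 N
a = 286148.86 / 361891 = 0.7907 m/s2
dV = 0.7907 * 45 = 35.6 m/s

35.6 m/s


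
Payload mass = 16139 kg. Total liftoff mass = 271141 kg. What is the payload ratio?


PR = 16139 / 271141 = 0.0595

0.0595


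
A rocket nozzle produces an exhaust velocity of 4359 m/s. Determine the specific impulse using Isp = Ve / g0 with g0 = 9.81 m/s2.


Isp = Ve / g0 = 4359 / 9.81 = 444.3 s

444.3 s


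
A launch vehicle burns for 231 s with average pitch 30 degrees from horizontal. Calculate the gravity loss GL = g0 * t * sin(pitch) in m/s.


GL = 9.81 * 231 * sin(30 deg) = 1133 m/s

1133 m/s


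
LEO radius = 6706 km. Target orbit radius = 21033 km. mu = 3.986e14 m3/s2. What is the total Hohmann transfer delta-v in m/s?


V1 = sqrt(mu/r1) = 7709.69 m/s
dV1 = V1*(sqrt(2*r2/(r1+r2)) - 1) = 1784.48 m/s
V2 = sqrt(mu/r2) = 4353.29 m/s
dV2 = V2*(1 - sqrt(2*r1/(r1+r2))) = 1326.25 m/s
Total dV = 3111 m/s

3111 m/s


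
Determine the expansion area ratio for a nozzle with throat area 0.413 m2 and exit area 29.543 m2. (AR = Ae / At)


AR = 29.543 / 0.413 = 71.5

71.5


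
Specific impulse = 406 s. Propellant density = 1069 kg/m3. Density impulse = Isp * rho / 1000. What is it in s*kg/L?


rho*Isp = 406 * 1069 / 1000 = 434 s*kg/L

434 s*kg/L


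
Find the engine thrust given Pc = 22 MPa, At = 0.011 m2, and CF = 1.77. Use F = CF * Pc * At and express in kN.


F = 1.77 * 22e6 * 0.011 = 428340.0 N = 428.3 kN

428.3 kN


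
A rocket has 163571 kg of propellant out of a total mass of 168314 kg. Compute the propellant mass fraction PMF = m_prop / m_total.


PMF = 163571 / 168314 = 0.972

0.972


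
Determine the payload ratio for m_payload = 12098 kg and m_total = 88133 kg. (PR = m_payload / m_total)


PR = 12098 / 88133 = 0.1373

0.1373


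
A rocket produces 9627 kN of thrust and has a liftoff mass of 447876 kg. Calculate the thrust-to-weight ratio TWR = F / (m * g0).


TWR = 9627000 / (447876 * 9.81) = 2.19

2.19


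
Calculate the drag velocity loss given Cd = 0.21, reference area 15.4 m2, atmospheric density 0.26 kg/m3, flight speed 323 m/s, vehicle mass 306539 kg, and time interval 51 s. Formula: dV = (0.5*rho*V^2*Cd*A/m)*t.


D = 0.5 * 0.26 * 323^2 * 0.21 * 15.4 = 43862.0 N
a = 43862.0 / 306539 = 0.1431 m/s2
dV = 0.1431 * 51 = 7.3 m/s

7.3 m/s


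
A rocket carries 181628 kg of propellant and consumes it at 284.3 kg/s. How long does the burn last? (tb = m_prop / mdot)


tb = 181628 / 284.3 = 638.9 s

638.9 s


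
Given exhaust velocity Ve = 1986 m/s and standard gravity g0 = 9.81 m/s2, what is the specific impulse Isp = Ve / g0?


Isp = Ve / g0 = 1986 / 9.81 = 202.4 s

202.4 s


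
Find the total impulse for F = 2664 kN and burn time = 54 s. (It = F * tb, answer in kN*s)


It = 2664 * 54 = 143856 kN*s

143856 kN*s


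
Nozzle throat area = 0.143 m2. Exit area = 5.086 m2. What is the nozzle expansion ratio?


AR = 5.086 / 0.143 = 35.6

35.6


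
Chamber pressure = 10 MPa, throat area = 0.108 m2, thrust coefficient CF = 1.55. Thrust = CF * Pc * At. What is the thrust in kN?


F = 1.55 * 10e6 * 0.108 = 1.6740e+06 N = 1674.0 kN

1674.0 kN


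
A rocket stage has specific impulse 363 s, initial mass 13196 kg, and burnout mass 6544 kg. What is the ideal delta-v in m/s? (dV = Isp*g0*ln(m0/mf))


Ve = 363 * 9.81 = 3561.03 m/s
dV = 3561.03 * ln(13196/6544) = 2498 m/s

2498 m/s


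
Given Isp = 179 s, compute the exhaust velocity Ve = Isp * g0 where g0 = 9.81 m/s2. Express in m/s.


Ve = Isp * g0 = 179 * 9.81 = 1756.0 m/s

1756.0 m/s


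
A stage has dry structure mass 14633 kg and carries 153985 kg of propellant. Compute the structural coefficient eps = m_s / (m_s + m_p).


eps = 14633 / (14633 + 153985) = 0.0868

0.0868


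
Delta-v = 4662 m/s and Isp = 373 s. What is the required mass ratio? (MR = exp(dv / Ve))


Ve = 373 * 9.81 = 3659.13 m/s
MR = exp(4662 / 3659.13) = 3.575

3.575


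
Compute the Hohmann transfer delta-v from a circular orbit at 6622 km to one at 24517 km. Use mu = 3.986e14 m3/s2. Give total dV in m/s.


V1 = sqrt(mu/r1) = 7758.43 m/s
dV1 = V1*(sqrt(2*r2/(r1+r2)) - 1) = 1977.34 m/s
V2 = sqrt(mu/r2) = 4032.13 m/s
dV2 = V2*(1 - sqrt(2*r1/(r1+r2))) = 1402.52 m/s
Total dV = 3380 m/s

3380 m/s


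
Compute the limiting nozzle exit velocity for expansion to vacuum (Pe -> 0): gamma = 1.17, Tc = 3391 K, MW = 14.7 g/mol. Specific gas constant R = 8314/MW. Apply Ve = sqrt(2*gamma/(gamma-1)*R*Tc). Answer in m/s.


R = 8314 / 14.7 = 565.58 J/(kg.K)
Ve = sqrt(2 * 1.17 / (1.17 - 1) * 565.58 * 3391) = 5138 m/s

5138 m/s


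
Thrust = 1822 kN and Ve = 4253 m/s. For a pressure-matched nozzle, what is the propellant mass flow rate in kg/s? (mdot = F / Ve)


mdot = F / Ve = 1822000 / 4253 = 428.4 kg/s

428.4 kg/s


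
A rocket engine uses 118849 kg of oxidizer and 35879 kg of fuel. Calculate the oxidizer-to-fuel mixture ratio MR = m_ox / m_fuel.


MR = 118849 / 35879 = 3.31

3.31


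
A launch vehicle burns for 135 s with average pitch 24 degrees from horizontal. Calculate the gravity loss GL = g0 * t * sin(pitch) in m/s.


GL = 9.81 * 135 * sin(24 deg) = 539 m/s

539 m/s


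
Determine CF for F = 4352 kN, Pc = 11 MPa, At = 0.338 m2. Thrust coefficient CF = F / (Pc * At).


CF = 4352000 / (11e6 * 0.338) = 1.17

1.17


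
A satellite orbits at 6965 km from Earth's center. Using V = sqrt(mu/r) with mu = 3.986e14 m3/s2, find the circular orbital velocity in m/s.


V = sqrt(3.986e14 / 6965000) = 7565 m/s

7565 m/s


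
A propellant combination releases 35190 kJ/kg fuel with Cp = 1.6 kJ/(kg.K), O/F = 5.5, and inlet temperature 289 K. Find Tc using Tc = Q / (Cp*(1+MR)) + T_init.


Tc = 35190 / (1.6 * (1 + 5.5)) + 289 = 3673 K

3673 K


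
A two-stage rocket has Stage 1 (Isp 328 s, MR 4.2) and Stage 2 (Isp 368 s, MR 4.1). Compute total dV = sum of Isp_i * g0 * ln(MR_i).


dV1 = 328 * 9.81 * ln(4.2) = 4617.6 m/s
dV2 = 368 * 9.81 * ln(4.1) = 5093.8 m/s
Total dV = 4617.6 + 5093.8 = 9711.4 m/s ~ 9711 m/s

9711 m/s


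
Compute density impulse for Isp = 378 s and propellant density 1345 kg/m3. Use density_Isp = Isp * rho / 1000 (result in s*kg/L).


rho*Isp = 378 * 1345 / 1000 = 508 s*kg/L

508 s*kg/L


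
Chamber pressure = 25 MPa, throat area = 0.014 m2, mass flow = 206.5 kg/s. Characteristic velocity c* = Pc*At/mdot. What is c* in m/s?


c* = 25e6 * 0.014 / 206.5 = 1695 m/s

1695 m/s


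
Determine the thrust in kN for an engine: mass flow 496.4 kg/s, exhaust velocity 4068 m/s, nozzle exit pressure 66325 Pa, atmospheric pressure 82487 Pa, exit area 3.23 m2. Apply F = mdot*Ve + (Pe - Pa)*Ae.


F = 496.4 * 4068 + (66325 - 82487) * 3.23 = 1.9672e+06 N = 1967.2 kN

1967.2 kN


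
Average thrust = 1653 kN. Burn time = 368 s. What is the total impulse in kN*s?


It = 1653 * 368 = 608304 kN*s

608304 kN*s


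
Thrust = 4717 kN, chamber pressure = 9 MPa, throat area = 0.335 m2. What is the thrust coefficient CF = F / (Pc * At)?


CF = 4717000 / (9e6 * 0.335) = 1.56

1.56


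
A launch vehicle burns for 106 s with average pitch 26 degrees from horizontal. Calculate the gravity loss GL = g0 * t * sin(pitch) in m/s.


GL = 9.81 * 106 * sin(26 deg) = 456 m/s

456 m/s


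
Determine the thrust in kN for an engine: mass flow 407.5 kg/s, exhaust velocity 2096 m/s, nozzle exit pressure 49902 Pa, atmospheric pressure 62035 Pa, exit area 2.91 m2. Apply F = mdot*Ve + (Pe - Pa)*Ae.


F = 407.5 * 2096 + (49902 - 62035) * 2.91 = 818813.0 N = 818.8 kN

818.8 kN


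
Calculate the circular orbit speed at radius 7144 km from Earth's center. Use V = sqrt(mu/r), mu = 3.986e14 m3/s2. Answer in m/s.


V = sqrt(3.986e14 / 7144000) = 7470 m/s

7470 m/s


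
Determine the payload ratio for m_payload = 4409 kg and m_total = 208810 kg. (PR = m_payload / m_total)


PR = 4409 / 208810 = 0.0211

0.0211


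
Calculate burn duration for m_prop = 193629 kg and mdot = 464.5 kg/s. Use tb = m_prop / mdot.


tb = 193629 / 464.5 = 416.9 s

416.9 s


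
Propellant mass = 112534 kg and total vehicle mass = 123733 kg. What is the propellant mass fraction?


PMF = 112534 / 123733 = 0.909

0.909


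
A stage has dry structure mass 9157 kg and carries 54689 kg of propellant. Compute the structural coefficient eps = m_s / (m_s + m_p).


eps = 9157 / (9157 + 54689) = 0.1434

0.1434


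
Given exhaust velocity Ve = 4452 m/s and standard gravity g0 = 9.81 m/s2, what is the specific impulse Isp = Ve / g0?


Isp = Ve / g0 = 4452 / 9.81 = 453.8 s

453.8 s


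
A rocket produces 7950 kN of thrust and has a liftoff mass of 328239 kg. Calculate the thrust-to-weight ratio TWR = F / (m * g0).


TWR = 7950000 / (328239 * 9.81) = 2.47

2.47


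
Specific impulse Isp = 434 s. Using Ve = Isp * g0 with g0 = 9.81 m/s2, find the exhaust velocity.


Ve = Isp * g0 = 434 * 9.81 = 4257.5 m/s

4257.5 m/s


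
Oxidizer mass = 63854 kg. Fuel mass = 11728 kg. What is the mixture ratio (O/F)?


MR = 63854 / 11728 = 5.44

5.44


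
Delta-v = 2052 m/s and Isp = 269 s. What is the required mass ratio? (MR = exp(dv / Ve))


Ve = 269 * 9.81 = 2638.89 m/s
MR = exp(2052 / 2638.89) = 2.176

2.176


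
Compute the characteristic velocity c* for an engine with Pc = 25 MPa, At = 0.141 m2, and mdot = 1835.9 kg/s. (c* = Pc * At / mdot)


c* = 25e6 * 0.141 / 1835.9 = 1920 m/s

1920 m/s


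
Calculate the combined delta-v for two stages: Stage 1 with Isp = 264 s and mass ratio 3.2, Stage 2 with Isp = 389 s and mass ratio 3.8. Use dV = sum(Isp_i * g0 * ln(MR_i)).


dV1 = 264 * 9.81 * ln(3.2) = 3012.4 m/s
dV2 = 389 * 9.81 * ln(3.8) = 5094.5 m/s
Total dV = 3012.4 + 5094.5 = 8106.9 m/s ~ 8107 m/s

8107 m/s


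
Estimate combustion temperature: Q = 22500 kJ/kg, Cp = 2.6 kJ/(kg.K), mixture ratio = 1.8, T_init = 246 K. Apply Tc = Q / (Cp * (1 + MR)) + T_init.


Tc = 22500 / (2.6 * (1 + 1.8)) + 246 = 3337 K

3337 K


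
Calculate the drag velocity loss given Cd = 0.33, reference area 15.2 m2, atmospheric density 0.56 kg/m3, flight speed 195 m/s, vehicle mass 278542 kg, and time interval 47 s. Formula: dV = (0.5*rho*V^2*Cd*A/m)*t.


D = 0.5 * 0.56 * 195^2 * 0.33 * 15.2 = 53405.35 N
a = 53405.35 / 278542 = 0.1917 m/s2
dV = 0.1917 * 47 = 9.0 m/s

9.0 m/s


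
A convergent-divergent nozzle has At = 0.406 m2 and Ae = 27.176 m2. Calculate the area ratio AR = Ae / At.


AR = 27.176 / 0.406 = 66.9

66.9


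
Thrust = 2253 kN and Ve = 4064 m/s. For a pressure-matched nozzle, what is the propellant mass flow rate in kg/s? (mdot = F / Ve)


mdot = F / Ve = 2253000 / 4064 = 554.4 kg/s

554.4 kg/s


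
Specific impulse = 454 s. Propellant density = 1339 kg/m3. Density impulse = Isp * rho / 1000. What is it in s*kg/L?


rho*Isp = 454 * 1339 / 1000 = 608 s*kg/L

608 s*kg/L


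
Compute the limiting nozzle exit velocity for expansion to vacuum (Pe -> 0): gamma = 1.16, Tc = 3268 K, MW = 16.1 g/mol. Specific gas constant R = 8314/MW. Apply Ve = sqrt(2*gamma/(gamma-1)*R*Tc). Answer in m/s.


R = 8314 / 16.1 = 516.4 J/(kg.K)
Ve = sqrt(2 * 1.16 / (1.16 - 1) * 516.4 * 3268) = 4947 m/s

4947 m/s


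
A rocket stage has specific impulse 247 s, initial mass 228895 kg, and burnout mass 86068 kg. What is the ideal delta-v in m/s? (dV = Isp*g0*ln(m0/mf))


Ve = 247 * 9.81 = 2423.07 m/s
dV = 2423.07 * ln(228895/86068) = 2370 m/s

2370 m/s


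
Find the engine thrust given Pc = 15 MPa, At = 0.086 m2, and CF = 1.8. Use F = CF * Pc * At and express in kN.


F = 1.8 * 15e6 * 0.086 = 2.3220e+06 N = 2322.0 kN

2322.0 kN


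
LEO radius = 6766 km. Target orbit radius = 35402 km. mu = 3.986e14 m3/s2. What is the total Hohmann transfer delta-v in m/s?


V1 = sqrt(mu/r1) = 7675.43 m/s
dV1 = V1*(sqrt(2*r2/(r1+r2)) - 1) = 2270.38 m/s
V2 = sqrt(mu/r2) = 3355.48 m/s
dV2 = V2*(1 - sqrt(2*r1/(r1+r2))) = 1454.65 m/s
Total dV = 3725 m/s

3725 m/s
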